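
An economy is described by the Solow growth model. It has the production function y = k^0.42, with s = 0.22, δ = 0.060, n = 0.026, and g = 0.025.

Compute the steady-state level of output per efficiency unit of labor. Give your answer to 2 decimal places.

y* = 1.64

Steady state requires s·f(k) = (n + g + δ)·k, i.e. s·k^α = (n + g + δ)·k.
Rearranging, k^(1−α) = s / (n + g + δ).
k^0.58 = 0.22 / (0.026 + 0.025 + 0.060) = 0.22 / 0.111 = 1.9820
k* = 1.9820^(1/0.58) ≈ 3.2527
y* = (k*)^α = 3.2527^0.42 ≈ 1.6411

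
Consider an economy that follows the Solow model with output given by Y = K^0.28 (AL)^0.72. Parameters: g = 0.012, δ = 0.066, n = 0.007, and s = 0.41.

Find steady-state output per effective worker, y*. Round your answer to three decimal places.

In steady state, investment equals break-even investment: s·k^α = (n + g + δ)·k.
Dividing both sides by k: k^(1−α) = s / (n + g + δ).
k^0.72 = 0.41 / (0.007 + 0.012 + 0.066) = 0.41 / 0.085 = 4.8235
k* = 4.8235^(1/0.72) ≈ 8.8944
y* = (k*)^α = 8.8944^0.28 ≈ 1.8440

y* ≈ 1.844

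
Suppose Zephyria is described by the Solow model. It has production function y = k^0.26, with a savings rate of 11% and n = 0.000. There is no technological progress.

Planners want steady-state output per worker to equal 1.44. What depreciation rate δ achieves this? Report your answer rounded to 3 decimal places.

Steady state requires s·f(k) = (n + δ)·k, i.e. s·k^α = (n + δ)·k.
Since y* = [s/(n + δ)]^(α/(1−α)), we have s/(n + δ) = (y*)^((1−α)/α) = 1.44^2.8462 = 2.8231.
Therefore n + δ = s / 2.8231 = 0.11 / 2.8231 = 0.0390, so δ = 0.0390 − 0.000 = 0.0390.

δ ≈ 0.039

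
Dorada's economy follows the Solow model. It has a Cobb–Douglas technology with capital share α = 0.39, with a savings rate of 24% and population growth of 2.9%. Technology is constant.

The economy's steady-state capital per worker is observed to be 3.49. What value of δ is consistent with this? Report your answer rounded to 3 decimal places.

Steady state requires s·f(k) = (n + δ)·k, i.e. s·k^α = (n + δ)·k.
So s / (n + δ) = (k*)^(1−α) = 3.49^0.61 = 2.1435.
Therefore n + δ = s / 2.1435 = 0.24 / 2.1435 = 0.1120, so δ = 0.1120 − 0.029 = 0.0830.

δ ≈ 0.083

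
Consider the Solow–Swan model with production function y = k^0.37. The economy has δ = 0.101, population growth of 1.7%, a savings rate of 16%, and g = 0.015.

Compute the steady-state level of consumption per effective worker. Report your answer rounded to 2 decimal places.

Steady state requires s·f(k) = (n + g + δ)·k, i.e. s·k^α = (n + g + δ)·k.
Rearranging, k^(1−α) = s / (n + g + δ).
k^0.63 = 0.16 / (0.017 + 0.015 + 0.101) = 0.16 / 0.133 = 1.2030
k* = 1.2030^(1/0.63) ≈ 1.3409
y* = (k*)^α = 1.3409^0.37 ≈ 1.1146
c* = (1 − s)·y* = (1 − 0.16) × 1.1146 ≈ 0.9363

c* = 0.94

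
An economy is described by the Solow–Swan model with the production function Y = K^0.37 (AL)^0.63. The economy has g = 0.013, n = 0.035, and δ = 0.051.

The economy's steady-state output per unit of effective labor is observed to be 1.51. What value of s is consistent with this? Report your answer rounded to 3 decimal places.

In steady state, investment equals break-even investment: s·k^α = (n + g + δ)·k.
Since y* = [s/(n + g + δ)]^(α/(1−α)), we have s/(n + g + δ) = (y*)^((1−α)/α) = 1.51^1.7027 = 2.0172.
Therefore s = 2.0172 × (n + g + δ) = 2.0172 × 0.099 = 0.1997.

s ≈ 0.200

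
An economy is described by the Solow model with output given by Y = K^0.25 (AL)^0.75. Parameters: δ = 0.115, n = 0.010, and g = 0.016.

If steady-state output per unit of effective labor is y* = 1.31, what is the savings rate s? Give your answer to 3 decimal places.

s ≈ 0.317

In steady state, investment equals break-even investment: s·k^α = (n + g + δ)·k.
Since y* = [s/(n + g + δ)]^(α/(1−α)), we have s/(n + g + δ) = (y*)^((1−α)/α) = 1.31^3 = 2.2481.
Therefore s = 2.2481 × (n + g + δ) = 2.2481 × 0.141 = 0.3170.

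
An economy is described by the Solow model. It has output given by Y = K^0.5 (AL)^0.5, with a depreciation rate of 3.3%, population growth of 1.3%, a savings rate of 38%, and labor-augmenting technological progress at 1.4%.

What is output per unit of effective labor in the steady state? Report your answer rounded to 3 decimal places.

Steady state requires s·f(k) = (n + g + δ)·k, i.e. s·k^α = (n + g + δ)·k.
Dividing both sides by k: k^(1−α) = s / (n + g + δ).
k^0.5 = 0.38 / (0.013 + 0.014 + 0.033) = 0.38 / 0.060 = 6.3333
k* = 6.3333^(1/0.5) ≈ 40.1107
y* = (k*)^α = 40.1107^0.5 ≈ 6.3333

y* = 6.333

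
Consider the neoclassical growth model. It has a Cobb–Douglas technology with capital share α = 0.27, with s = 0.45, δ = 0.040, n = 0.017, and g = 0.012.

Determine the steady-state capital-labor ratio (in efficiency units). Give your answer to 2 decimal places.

k* ≈ 13.05

In steady state, investment equals break-even investment: s·k^α = (n + g + δ)·k.
Dividing both sides by k: k^(1−α) = s / (n + g + δ).
k^0.73 = 0.45 / (0.017 + 0.012 + 0.040) = 0.45 / 0.069 = 6.5217
k* = 6.5217^(1/0.73) ≈ 13.0486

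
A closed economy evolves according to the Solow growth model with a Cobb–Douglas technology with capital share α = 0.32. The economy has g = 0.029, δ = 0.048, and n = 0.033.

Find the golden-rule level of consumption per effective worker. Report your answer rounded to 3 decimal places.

c_gold ≈ 1.124

At the golden rule, f'(k) = n + g + δ, so α·k^(α−1) = n + g + δ and k_gold = (α/(n + g + δ))^(1/(1−α)).
k_gold = (0.32/0.110)^(1/0.68) = 2.9091^1.4706 ≈ 4.8084
c_gold = f(k_gold) − (n + g + δ)·k_gold = 1.6529 − 0.110×4.8084 ≈ 1.1240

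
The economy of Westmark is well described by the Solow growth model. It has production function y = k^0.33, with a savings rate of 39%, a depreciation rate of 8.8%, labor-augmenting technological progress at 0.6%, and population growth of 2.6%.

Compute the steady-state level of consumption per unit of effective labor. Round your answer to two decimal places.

c* = 1.09

At the steady state, Δk = 0, so s·k^α = (n + g + δ)·k.
Rearranging, k^(1−α) = s / (n + g + δ).
k^0.67 = 0.39 / (0.026 + 0.006 + 0.088) = 0.39 / 0.120 = 3.2500
k* = 3.2500^(1/0.67) ≈ 5.8077
y* = (k*)^α = 5.8077^0.33 ≈ 1.7870
c* = (1 − s)·y* = (1 − 0.39) × 1.7870 ≈ 1.0901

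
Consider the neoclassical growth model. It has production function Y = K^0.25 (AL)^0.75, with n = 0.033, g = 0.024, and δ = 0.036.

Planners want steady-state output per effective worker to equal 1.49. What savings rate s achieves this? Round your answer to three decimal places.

At the steady state, Δk = 0, so s·k^α = (n + g + δ)·k.
Since y* = [s/(n + g + δ)]^(α/(1−α)), we have s/(n + g + δ) = (y*)^((1−α)/α) = 1.49^3 = 3.3079.
Therefore s = 3.3079 × (n + g + δ) = 3.3079 × 0.093 = 0.3076.

s ≈ 0.308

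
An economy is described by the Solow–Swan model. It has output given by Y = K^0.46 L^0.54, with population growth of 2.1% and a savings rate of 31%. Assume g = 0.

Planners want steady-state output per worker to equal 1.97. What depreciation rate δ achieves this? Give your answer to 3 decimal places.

Steady state requires s·f(k) = (n + δ)·k, i.e. s·k^α = (n + δ)·k.
Since y* = [s/(n + δ)]^(α/(1−α)), we have s/(n + δ) = (y*)^((1−α)/α) = 1.97^1.1739 = 2.2165.
Therefore n + δ = s / 2.2165 = 0.31 / 2.2165 = 0.1399, so δ = 0.1399 − 0.021 = 0.1189.

δ ≈ 0.119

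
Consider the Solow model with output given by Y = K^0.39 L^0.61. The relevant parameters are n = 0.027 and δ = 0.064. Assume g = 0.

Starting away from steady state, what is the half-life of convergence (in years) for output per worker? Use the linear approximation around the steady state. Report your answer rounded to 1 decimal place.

half-life ≈ 12.5 years

Near the steady state the convergence rate is λ = (1 − α)(n + δ).
λ = (1 − 0.39) × 0.091 = 0.61 × 0.091 = 0.05551
Half-life = ln 2 / λ = 0.6931 / 0.05551 ≈ 12.49 years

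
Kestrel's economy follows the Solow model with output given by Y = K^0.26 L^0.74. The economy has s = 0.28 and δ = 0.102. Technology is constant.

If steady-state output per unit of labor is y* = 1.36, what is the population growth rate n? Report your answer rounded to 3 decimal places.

At the steady state, Δk = 0, so s·k^α = (n + δ)·k.
Since y* = [s/(n + δ)]^(α/(1−α)), we have s/(n + δ) = (y*)^((1−α)/α) = 1.36^2.8462 = 2.3993.
Therefore n + δ = s / 2.3993 = 0.28 / 2.3993 = 0.1167, so n = 0.1167 − 0.102 = 0.0147.

n ≈ 0.015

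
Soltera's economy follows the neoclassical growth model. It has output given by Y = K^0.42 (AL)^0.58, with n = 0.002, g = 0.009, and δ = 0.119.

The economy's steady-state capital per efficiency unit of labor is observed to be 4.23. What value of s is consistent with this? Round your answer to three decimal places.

In steady state, investment equals break-even investment: s·k^α = (n + g + δ)·k.
So s / (n + g + δ) = (k*)^(1−α) = 4.23^0.58 = 2.3082.
Therefore s = 2.3082 × (n + g + δ) = 2.3082 × 0.130 = 0.3001.

s ≈ 0.300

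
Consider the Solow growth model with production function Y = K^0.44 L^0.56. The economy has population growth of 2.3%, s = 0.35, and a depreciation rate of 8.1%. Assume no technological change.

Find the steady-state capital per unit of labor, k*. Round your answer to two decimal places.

At the steady state, Δk = 0, so s·k^α = (n + δ)·k.
Dividing both sides by k: k^(1−α) = s / (n + δ).
k^0.56 = 0.35 / (0.023 + 0.081) = 0.35 / 0.104 = 3.3654
k* = 3.3654^(1/0.56) ≈ 8.7325

k* ≈ 8.73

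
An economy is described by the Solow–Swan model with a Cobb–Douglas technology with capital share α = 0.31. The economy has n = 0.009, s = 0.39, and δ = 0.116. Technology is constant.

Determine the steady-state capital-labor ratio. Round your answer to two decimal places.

Steady state requires s·f(k) = (n + δ)·k, i.e. s·k^α = (n + δ)·k.
Rearranging, k^(1−α) = s / (n + δ).
k^0.69 = 0.39 / (0.009 + 0.116) = 0.39 / 0.125 = 3.1200
k* = 3.1200^(1/0.69) ≈ 5.2019

k* ≈ 5.20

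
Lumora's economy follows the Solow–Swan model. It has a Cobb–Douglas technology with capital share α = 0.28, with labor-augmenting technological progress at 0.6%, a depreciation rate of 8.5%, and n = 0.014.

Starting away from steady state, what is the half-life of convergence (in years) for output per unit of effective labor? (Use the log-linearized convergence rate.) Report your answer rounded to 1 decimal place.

half-life ≈ 9.2 years

Near the steady state the convergence rate is λ = (1 − α)(n + g + δ).
λ = (1 − 0.28) × 0.105 = 0.72 × 0.105 = 0.0756
Half-life = ln 2 / λ = 0.6931 / 0.0756 ≈ 9.17 years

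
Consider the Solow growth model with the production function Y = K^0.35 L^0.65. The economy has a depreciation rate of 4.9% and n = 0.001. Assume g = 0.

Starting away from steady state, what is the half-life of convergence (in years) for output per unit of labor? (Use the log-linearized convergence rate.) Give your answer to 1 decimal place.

Near the steady state the convergence rate is λ = (1 − α)(n + δ).
λ = (1 − 0.35) × 0.050 = 0.65 × 0.050 = 0.0325
Half-life = ln 2 / λ = 0.6931 / 0.0325 ≈ 21.33 years

half-life ≈ 21.3 years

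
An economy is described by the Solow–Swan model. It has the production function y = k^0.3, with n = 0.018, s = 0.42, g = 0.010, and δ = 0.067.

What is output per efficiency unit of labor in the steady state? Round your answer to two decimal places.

y* ≈ 1.89

At the steady state, Δk = 0, so s·k^α = (n + g + δ)·k.
Dividing both sides by k: k^(1−α) = s / (n + g + δ).
k^0.7 = 0.42 / (0.018 + 0.010 + 0.067) = 0.42 / 0.095 = 4.4211
k* = 4.4211^(1/0.7) ≈ 8.3596
y* = (k*)^α = 8.3596^0.3 ≈ 1.8908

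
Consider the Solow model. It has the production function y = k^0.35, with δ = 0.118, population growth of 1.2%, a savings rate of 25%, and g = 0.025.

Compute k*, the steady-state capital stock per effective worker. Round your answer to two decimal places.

At the steady state, Δk = 0, so s·k^α = (n + g + δ)·k.
Rearranging, k^(1−α) = s / (n + g + δ).
k^0.65 = 0.25 / (0.012 + 0.025 + 0.118) = 0.25 / 0.155 = 1.6129
k* = 1.6129^(1/0.65) ≈ 2.0864

k* ≈ 2.09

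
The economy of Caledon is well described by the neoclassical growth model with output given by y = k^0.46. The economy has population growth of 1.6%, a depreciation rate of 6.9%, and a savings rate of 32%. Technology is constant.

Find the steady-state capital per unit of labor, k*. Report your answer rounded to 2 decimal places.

k* ≈ 11.65

At the steady state, Δk = 0, so s·k^α = (n + δ)·k.
Rearranging, k^(1−α) = s / (n + δ).
k^0.54 = 0.32 / (0.016 + 0.069) = 0.32 / 0.085 = 3.7647
k* = 3.7647^(1/0.54) ≈ 11.6457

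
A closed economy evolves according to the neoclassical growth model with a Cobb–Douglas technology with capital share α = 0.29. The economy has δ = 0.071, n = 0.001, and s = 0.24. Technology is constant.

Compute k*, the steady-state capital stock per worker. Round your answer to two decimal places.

Steady state requires s·f(k) = (n + δ)·k, i.e. s·k^α = (n + δ)·k.
Rearranging, k^(1−α) = s / (n + δ).
k^0.71 = 0.24 / (0.001 + 0.071) = 0.24 / 0.072 = 3.3333
k* = 3.3333^(1/0.71) ≈ 5.4506

k* = 5.45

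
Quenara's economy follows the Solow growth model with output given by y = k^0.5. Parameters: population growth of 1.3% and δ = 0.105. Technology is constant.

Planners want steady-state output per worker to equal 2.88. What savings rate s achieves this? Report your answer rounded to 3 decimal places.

Steady state requires s·f(k) = (n + δ)·k, i.e. s·k^α = (n + δ)·k.
Since y* = [s/(n + δ)]^(α/(1−α)), we have s/(n + δ) = (y*)^((1−α)/α) = 2.88^1 = 2.8800.
Therefore s = 2.8800 × (n + δ) = 2.8800 × 0.118 = 0.3398.

s ≈ 0.340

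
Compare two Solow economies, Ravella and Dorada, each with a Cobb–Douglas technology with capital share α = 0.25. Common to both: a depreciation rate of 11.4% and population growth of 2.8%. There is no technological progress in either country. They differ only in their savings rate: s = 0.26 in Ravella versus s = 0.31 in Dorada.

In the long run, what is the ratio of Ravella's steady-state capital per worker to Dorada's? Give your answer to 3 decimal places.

ratio ≈ 0.791

Steady-state k* = [s/(n + δ)]^(1/(1−α)), so the ratio is [ (s_R/(n + δ)_R) / (s_D/(n + δ)_D) ]^1.3333.
s_R/(n + δ)_R = 0.26/0.142 = 1.8310; s_D/(n + δ)_D = 0.31/0.142 = 2.1831.
Ratio = (1.8310/2.1831)^1.3333 = 0.8387^1.3333 ≈ 0.7909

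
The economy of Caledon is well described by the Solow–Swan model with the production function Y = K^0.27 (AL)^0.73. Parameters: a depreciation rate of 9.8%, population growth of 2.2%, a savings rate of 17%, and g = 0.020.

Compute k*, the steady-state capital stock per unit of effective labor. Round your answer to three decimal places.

Steady state requires s·f(k) = (n + g + δ)·k, i.e. s·k^α = (n + g + δ)·k.
Rearranging, k^(1−α) = s / (n + g + δ).
k^0.73 = 0.17 / (0.022 + 0.020 + 0.098) = 0.17 / 0.140 = 1.2143
k* = 1.2143^(1/0.73) ≈ 1.3047

k* = 1.305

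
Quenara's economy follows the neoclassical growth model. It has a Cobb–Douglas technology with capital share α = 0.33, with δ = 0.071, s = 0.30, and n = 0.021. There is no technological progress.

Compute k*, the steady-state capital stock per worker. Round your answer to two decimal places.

At the steady state, Δk = 0, so s·k^α = (n + δ)·k.
Rearranging, k^(1−α) = s / (n + δ).
k^0.67 = 0.30 / (0.021 + 0.071) = 0.30 / 0.092 = 3.2609
k* = 3.2609^(1/0.67) ≈ 5.8368

k* = 5.84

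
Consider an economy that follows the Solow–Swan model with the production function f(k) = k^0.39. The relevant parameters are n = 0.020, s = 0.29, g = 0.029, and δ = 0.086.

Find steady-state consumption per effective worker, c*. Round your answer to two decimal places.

At the steady state, Δk = 0, so s·k^α = (n + g + δ)·k.
Rearranging, k^(1−α) = s / (n + g + δ).
k^0.61 = 0.29 / (0.020 + 0.029 + 0.086) = 0.29 / 0.135 = 2.1481
k* = 2.1481^(1/0.61) ≈ 3.5023
y* = (k*)^α = 3.5023^0.39 ≈ 1.6304
c* = (1 − s)·y* = (1 − 0.29) × 1.6304 ≈ 1.1576

c* = 1.16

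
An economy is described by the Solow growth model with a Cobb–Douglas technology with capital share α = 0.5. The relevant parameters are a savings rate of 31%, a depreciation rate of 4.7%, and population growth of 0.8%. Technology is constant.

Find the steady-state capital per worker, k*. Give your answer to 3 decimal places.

In steady state, investment equals break-even investment: s·k^α = (n + δ)·k.
Dividing both sides by k: k^(1−α) = s / (n + δ).
k^0.5 = 0.31 / (0.008 + 0.047) = 0.31 / 0.055 = 5.6364
k* = 5.6364^(1/0.5) ≈ 31.7690

k* ≈ 31.769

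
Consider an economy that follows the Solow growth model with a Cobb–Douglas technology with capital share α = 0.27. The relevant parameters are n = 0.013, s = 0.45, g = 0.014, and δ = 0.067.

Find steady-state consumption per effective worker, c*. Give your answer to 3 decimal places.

c* ≈ 0.982

Steady state requires s·f(k) = (n + g + δ)·k, i.e. s·k^α = (n + g + δ)·k.
Rearranging, k^(1−α) = s / (n + g + δ).
k^0.73 = 0.45 / (0.013 + 0.014 + 0.067) = 0.45 / 0.094 = 4.7872
k* = 4.7872^(1/0.73) ≈ 8.5432
y* = (k*)^α = 8.5432^0.27 ≈ 1.7846
c* = (1 − s)·y* = (1 − 0.45) × 1.7846 ≈ 0.9815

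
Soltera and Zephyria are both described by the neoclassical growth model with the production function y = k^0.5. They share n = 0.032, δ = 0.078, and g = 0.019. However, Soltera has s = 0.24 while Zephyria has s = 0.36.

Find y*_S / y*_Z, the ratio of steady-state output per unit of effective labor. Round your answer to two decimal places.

ratio ≈ 0.67

Steady-state y* = [s/(n + g + δ)]^(α/(1−α)), so the ratio is [ (s_S/(n + g + δ)_S) / (s_Z/(n + g + δ)_Z) ]^1.
s_S/(n + g + δ)_S = 0.24/0.129 = 1.8605; s_Z/(n + g + δ)_Z = 0.36/0.129 = 2.7907.
Ratio = (1.8605/2.7907)^1 = 0.6667^1 ≈ 0.6667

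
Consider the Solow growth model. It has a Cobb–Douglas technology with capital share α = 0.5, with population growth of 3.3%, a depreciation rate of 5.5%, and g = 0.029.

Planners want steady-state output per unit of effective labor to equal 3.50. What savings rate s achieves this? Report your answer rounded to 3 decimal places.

In steady state, investment equals break-even investment: s·k^α = (n + g + δ)·k.
Since y* = [s/(n + g + δ)]^(α/(1−α)), we have s/(n + g + δ) = (y*)^((1−α)/α) = 3.50^1 = 3.5000.
Therefore s = 3.5000 × (n + g + δ) = 3.5000 × 0.117 = 0.4095.

s ≈ 0.410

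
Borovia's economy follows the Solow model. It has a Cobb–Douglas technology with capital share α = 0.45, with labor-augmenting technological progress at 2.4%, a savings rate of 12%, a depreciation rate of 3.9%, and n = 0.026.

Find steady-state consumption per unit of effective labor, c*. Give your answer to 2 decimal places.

c* ≈ 1.12

At the steady state, Δk = 0, so s·k^α = (n + g + δ)·k.
Dividing both sides by k: k^(1−α) = s / (n + g + δ).
k^0.55 = 0.12 / (0.026 + 0.024 + 0.039) = 0.12 / 0.089 = 1.3483
k* = 1.3483^(1/0.55) ≈ 1.7218
y* = (k*)^α = 1.7218^0.45 ≈ 1.2770
c* = (1 − s)·y* = (1 − 0.12) × 1.2770 ≈ 1.1238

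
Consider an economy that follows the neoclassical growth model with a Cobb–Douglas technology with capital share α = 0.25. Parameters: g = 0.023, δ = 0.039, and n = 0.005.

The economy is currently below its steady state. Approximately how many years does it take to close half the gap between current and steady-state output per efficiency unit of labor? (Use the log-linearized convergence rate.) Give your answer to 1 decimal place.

Near the steady state the convergence rate is λ = (1 − α)(n + g + δ).
λ = (1 − 0.25) × 0.067 = 0.75 × 0.067 = 0.05025
Half-life = ln 2 / λ = 0.6931 / 0.05025 ≈ 13.79 years

t_½ ≈ 13.8 years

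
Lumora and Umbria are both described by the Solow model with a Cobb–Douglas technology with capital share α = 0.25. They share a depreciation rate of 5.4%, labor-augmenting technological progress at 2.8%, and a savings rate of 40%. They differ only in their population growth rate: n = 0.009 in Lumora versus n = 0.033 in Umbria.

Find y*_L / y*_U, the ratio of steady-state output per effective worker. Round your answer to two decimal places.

Steady-state y* = [s/(n + g + δ)]^(α/(1−α)), so the ratio is [ (s_L/(n + g + δ)_L) / (s_U/(n + g + δ)_U) ]^0.3333.
s_L/(n + g + δ)_L = 0.40/0.091 = 4.3956; s_U/(n + g + δ)_U = 0.40/0.115 = 3.4783.
Ratio = (4.3956/3.4783)^0.3333 = 1.2637^0.3333 ≈ 1.0811

ratio ≈ 1.08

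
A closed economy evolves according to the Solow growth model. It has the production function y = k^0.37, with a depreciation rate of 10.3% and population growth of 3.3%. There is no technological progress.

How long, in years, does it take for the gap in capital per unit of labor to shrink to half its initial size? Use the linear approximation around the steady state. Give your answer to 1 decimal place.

half-life ≈ 8.1 years

Near the steady state the convergence rate is λ = (1 − α)(n + δ).
λ = (1 − 0.37) × 0.136 = 0.63 × 0.136 = 0.08568
Half-life = ln 2 / λ = 0.6931 / 0.08568 ≈ 8.09 years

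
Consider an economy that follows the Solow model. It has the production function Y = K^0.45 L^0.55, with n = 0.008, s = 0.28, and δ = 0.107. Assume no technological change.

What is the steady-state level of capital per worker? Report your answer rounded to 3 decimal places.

k* = 5.043

At the steady state, Δk = 0, so s·k^α = (n + δ)·k.
Rearranging, k^(1−α) = s / (n + δ).
k^0.55 = 0.28 / (0.008 + 0.107) = 0.28 / 0.115 = 2.4348
k* = 2.4348^(1/0.55) ≈ 5.0427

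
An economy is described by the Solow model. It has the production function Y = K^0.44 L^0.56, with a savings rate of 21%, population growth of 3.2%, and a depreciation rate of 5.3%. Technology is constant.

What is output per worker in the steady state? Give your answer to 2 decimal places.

At the steady state, Δk = 0, so s·k^α = (n + δ)·k.
Rearranging, k^(1−α) = s / (n + δ).
k^0.56 = 0.21 / (0.032 + 0.053) = 0.21 / 0.085 = 2.4706
k* = 2.4706^(1/0.56) ≈ 5.0284
y* = (k*)^α = 5.0284^0.44 ≈ 2.0353

y* ≈ 2.04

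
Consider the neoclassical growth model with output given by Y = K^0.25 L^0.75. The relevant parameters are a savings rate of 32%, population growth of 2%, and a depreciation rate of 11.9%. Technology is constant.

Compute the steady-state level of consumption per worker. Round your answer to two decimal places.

c* = 0.90

At the steady state, Δk = 0, so s·k^α = (n + δ)·k.
Dividing both sides by k: k^(1−α) = s / (n + δ).
k^0.75 = 0.32 / (0.020 + 0.119) = 0.32 / 0.139 = 2.3022
k* = 2.3022^(1/0.75) ≈ 3.0399
y* = (k*)^α = 3.0399^0.25 ≈ 1.3204
c* = (1 − s)·y* = (1 − 0.32) × 1.3204 ≈ 0.8979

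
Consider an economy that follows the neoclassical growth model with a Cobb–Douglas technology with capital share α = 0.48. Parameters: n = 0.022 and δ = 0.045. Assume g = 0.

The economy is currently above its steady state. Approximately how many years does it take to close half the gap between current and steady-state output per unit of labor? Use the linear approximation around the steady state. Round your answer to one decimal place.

Near the steady state the convergence rate is λ = (1 − α)(n + δ).
λ = (1 − 0.48) × 0.067 = 0.52 × 0.067 = 0.03484
Half-life = ln 2 / λ = 0.6931 / 0.03484 ≈ 19.89 years

t_½ ≈ 19.9 years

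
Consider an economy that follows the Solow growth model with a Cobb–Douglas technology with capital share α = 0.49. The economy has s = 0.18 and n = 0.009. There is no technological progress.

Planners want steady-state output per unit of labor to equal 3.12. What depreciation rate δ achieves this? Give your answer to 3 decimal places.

δ ≈ 0.046

At the steady state, Δk = 0, so s·k^α = (n + δ)·k.
Since y* = [s/(n + δ)]^(α/(1−α)), we have s/(n + δ) = (y*)^((1−α)/α) = 3.12^1.0408 = 3.2683.
Therefore n + δ = s / 3.2683 = 0.18 / 3.2683 = 0.0551, so δ = 0.0551 − 0.009 = 0.0461.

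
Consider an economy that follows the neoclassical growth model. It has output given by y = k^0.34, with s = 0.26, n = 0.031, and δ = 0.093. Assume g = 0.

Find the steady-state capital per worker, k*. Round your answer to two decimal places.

k* ≈ 3.07

In steady state, investment equals break-even investment: s·k^α = (n + δ)·k.
Dividing both sides by k: k^(1−α) = s / (n + δ).
k^0.66 = 0.26 / (0.031 + 0.093) = 0.26 / 0.124 = 2.0968
k* = 2.0968^(1/0.66) ≈ 3.0705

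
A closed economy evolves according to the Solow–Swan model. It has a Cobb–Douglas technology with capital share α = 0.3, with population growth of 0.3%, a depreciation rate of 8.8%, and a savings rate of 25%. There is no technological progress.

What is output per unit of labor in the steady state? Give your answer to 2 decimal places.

At the steady state, Δk = 0, so s·k^α = (n + δ)·k.
Dividing both sides by k: k^(1−α) = s / (n + δ).
k^0.7 = 0.25 / (0.003 + 0.088) = 0.25 / 0.091 = 2.7473
k* = 2.7473^(1/0.7) ≈ 4.2365
y* = (k*)^α = 4.2365^0.3 ≈ 1.5421

y* = 1.54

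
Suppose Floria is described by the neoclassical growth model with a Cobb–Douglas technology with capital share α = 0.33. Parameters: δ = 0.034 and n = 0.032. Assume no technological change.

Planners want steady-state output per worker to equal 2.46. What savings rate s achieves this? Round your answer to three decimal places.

At the steady state, Δk = 0, so s·k^α = (n + δ)·k.
Since y* = [s/(n + δ)]^(α/(1−α)), we have s/(n + δ) = (y*)^((1−α)/α) = 2.46^2.0303 = 6.2189.
Therefore s = 6.2189 × (n + δ) = 6.2189 × 0.066 = 0.4104.

s ≈ 0.410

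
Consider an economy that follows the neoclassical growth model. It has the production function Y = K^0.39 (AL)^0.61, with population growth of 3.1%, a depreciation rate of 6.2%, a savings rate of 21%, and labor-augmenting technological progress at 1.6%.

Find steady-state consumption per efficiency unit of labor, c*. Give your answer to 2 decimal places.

c* ≈ 1.20

In steady state, investment equals break-even investment: s·k^α = (n + g + δ)·k.
Rearranging, k^(1−α) = s / (n + g + δ).
k^0.61 = 0.21 / (0.031 + 0.016 + 0.062) = 0.21 / 0.109 = 1.9266
k* = 1.9266^(1/0.61) ≈ 2.9300
y* = (k*)^α = 2.9300^0.39 ≈ 1.5208
c* = (1 − s)·y* = (1 − 0.21) × 1.5208 ≈ 1.2014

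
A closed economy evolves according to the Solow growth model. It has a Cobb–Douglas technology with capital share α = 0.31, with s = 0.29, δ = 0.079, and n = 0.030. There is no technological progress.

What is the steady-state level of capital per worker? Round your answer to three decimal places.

k* = 4.130

At the steady state, Δk = 0, so s·k^α = (n + δ)·k.
Dividing both sides by k: k^(1−α) = s / (n + δ).
k^0.69 = 0.29 / (0.030 + 0.079) = 0.29 / 0.109 = 2.6606
k* = 2.6606^(1/0.69) ≈ 4.1296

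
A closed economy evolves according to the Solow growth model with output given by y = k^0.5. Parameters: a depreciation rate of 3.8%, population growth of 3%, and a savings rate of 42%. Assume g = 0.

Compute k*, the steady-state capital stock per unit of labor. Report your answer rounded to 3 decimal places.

At the steady state, Δk = 0, so s·k^α = (n + δ)·k.
Rearranging, k^(1−α) = s / (n + δ).
k^0.5 = 0.42 / (0.030 + 0.038) = 0.42 / 0.068 = 6.1765
k* = 6.1765^(1/0.5) ≈ 38.1492

k* ≈ 38.149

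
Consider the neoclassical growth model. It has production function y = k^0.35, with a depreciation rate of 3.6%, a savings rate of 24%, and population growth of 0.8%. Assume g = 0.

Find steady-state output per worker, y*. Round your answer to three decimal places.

In steady state, investment equals break-even investment: s·k^α = (n + δ)·k.
Rearranging, k^(1−α) = s / (n + δ).
k^0.65 = 0.24 / (0.008 + 0.036) = 0.24 / 0.044 = 5.4545
k* = 5.4545^(1/0.65) ≈ 13.5978
y* = (k*)^α = 13.5978^0.35 ≈ 2.4930

y* ≈ 2.493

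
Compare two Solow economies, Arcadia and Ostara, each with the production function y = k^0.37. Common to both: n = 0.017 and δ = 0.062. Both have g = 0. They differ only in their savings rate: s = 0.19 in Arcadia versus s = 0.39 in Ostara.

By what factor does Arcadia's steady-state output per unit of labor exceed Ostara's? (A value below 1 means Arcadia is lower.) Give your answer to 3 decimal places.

Steady-state y* = [s/(n + δ)]^(α/(1−α)), so the ratio is [ (s_A/(n + δ)_A) / (s_O/(n + δ)_O) ]^0.5873.
s_A/(n + δ)_A = 0.19/0.079 = 2.4051; s_O/(n + δ)_O = 0.39/0.079 = 4.9367.
Ratio = (2.4051/4.9367)^0.5873 = 0.4872^0.5873 ≈ 0.6555

ratio ≈ 0.656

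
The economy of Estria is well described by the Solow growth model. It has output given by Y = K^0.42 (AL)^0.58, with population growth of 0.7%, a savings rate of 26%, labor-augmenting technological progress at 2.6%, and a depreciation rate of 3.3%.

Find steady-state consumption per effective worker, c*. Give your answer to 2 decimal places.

In steady state, investment equals break-even investment: s·k^α = (n + g + δ)·k.
Dividing both sides by k: k^(1−α) = s / (n + g + δ).
k^0.58 = 0.26 / (0.007 + 0.026 + 0.033) = 0.26 / 0.066 = 3.9394
k* = 3.9394^(1/0.58) ≈ 10.6317
y* = (k*)^α = 10.6317^0.42 ≈ 2.6988
c* = (1 − s)·y* = (1 − 0.26) × 2.6988 ≈ 1.9971

c* = 2.00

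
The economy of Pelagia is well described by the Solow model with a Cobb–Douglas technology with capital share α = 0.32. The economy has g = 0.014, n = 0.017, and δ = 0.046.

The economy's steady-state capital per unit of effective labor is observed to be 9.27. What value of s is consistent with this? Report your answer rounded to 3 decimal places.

Steady state requires s·f(k) = (n + g + δ)·k, i.e. s·k^α = (n + g + δ)·k.
So s / (n + g + δ) = (k*)^(1−α) = 9.27^0.68 = 4.5458.
Therefore s = 4.5458 × (n + g + δ) = 4.5458 × 0.077 = 0.3500.

s ≈ 0.350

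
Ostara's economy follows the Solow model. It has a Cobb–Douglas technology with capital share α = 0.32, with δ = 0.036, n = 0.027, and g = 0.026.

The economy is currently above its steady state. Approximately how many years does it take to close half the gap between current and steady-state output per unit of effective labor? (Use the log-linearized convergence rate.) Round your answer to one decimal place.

Near the steady state the convergence rate is λ = (1 − α)(n + g + δ).
λ = (1 − 0.32) × 0.089 = 0.68 × 0.089 = 0.06052
Half-life = ln 2 / λ = 0.6931 / 0.06052 ≈ 11.45 years

about 11.5 years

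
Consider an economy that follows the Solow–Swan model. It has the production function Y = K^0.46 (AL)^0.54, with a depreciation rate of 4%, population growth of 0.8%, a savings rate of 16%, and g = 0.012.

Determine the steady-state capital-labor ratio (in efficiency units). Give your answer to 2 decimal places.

At the steady state, Δk = 0, so s·k^α = (n + g + δ)·k.
Dividing both sides by k: k^(1−α) = s / (n + g + δ).
k^0.54 = 0.16 / (0.008 + 0.012 + 0.040) = 0.16 / 0.060 = 2.6667
k* = 2.6667^(1/0.54) ≈ 6.1495

k* = 6.15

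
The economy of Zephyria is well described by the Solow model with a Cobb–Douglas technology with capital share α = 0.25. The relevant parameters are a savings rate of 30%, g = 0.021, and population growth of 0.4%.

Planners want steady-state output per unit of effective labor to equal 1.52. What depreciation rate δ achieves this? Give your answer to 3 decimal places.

δ ≈ 0.060

In steady state, investment equals break-even investment: s·k^α = (n + g + δ)·k.
Since y* = [s/(n + g + δ)]^(α/(1−α)), we have s/(n + g + δ) = (y*)^((1−α)/α) = 1.52^3 = 3.5118.
Therefore n + g + δ = s / 3.5118 = 0.30 / 3.5118 = 0.0854, so δ = 0.0854 − 0.025 = 0.0604.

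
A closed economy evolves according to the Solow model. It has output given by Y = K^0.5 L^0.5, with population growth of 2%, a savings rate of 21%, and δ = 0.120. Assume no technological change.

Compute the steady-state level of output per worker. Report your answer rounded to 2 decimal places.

y* ≈ 1.50

At the steady state, Δk = 0, so s·k^α = (n + δ)·k.
Dividing both sides by k: k^(1−α) = s / (n + δ).
k^0.5 = 0.21 / (0.020 + 0.120) = 0.21 / 0.140 = 1.5000
k* = 1.5000^(1/0.5) ≈ 2.2500
y* = (k*)^α = 2.2500^0.5 ≈ 1.5000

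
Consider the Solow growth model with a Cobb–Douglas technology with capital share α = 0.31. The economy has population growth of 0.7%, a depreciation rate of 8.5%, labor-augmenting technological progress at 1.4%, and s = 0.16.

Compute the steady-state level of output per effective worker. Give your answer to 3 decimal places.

y* = 1.203

Steady state requires s·f(k) = (n + g + δ)·k, i.e. s·k^α = (n + g + δ)·k.
Rearranging, k^(1−α) = s / (n + g + δ).
k^0.69 = 0.16 / (0.007 + 0.014 + 0.085) = 0.16 / 0.106 = 1.5094
k* = 1.5094^(1/0.69) ≈ 1.8161
y* = (k*)^α = 1.8161^0.31 ≈ 1.2032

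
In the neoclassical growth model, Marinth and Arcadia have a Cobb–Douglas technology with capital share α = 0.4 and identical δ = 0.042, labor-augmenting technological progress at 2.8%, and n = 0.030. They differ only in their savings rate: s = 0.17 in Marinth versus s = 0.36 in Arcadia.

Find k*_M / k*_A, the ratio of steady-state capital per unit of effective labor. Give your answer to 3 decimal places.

Steady-state k* = [s/(n + g + δ)]^(1/(1−α)), so the ratio is [ (s_M/(n + g + δ)_M) / (s_A/(n + g + δ)_A) ]^1.6667.
s_M/(n + g + δ)_M = 0.17/0.100 = 1.7000; s_A/(n + g + δ)_A = 0.36/0.100 = 3.6000.
Ratio = (1.7000/3.6000)^1.6667 = 0.4722^1.6667 ≈ 0.2863

ratio ≈ 0.286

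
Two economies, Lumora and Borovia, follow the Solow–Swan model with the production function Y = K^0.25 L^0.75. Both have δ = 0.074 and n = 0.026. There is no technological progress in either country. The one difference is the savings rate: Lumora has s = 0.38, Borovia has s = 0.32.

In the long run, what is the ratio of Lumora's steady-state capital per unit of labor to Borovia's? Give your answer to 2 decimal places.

ratio ≈ 1.26

Steady-state k* = [s/(n + δ)]^(1/(1−α)), so the ratio is [ (s_L/(n + δ)_L) / (s_B/(n + δ)_B) ]^1.3333.
s_L/(n + δ)_L = 0.38/0.100 = 3.8000; s_B/(n + δ)_B = 0.32/0.100 = 3.2000.
Ratio = (3.8000/3.2000)^1.3333 = 1.1875^1.3333 ≈ 1.2575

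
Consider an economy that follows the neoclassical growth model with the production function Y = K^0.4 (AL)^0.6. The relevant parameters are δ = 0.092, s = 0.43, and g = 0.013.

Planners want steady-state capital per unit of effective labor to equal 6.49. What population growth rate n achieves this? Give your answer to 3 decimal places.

At the steady state, Δk = 0, so s·k^α = (n + g + δ)·k.
So s / (n + g + δ) = (k*)^(1−α) = 6.49^0.6 = 3.0715.
Therefore n + g + δ = s / 3.0715 = 0.43 / 3.0715 = 0.1400, so n = 0.1400 − 0.105 = 0.0350.

n ≈ 0.035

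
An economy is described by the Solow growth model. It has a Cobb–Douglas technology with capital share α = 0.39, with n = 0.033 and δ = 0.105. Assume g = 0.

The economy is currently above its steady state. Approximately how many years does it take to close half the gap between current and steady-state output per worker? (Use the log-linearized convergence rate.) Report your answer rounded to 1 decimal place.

Near the steady state the convergence rate is λ = (1 − α)(n + δ).
λ = (1 − 0.39) × 0.138 = 0.61 × 0.138 = 0.08418
Half-life = ln 2 / λ = 0.6931 / 0.08418 ≈ 8.23 years

half-life ≈ 8.2 years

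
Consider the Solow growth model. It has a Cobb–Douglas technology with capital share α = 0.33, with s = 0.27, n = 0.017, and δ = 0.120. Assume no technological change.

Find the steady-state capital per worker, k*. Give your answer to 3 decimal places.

k* = 2.753

In steady state, investment equals break-even investment: s·k^α = (n + δ)·k.
Rearranging, k^(1−α) = s / (n + δ).
k^0.67 = 0.27 / (0.017 + 0.120) = 0.27 / 0.137 = 1.9708
k* = 1.9708^(1/0.67) ≈ 2.7527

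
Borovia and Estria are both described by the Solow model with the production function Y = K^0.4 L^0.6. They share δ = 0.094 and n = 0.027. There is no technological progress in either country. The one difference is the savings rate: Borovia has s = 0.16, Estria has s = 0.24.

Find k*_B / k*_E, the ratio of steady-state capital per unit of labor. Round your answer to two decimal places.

Steady-state k* = [s/(n + δ)]^(1/(1−α)), so the ratio is [ (s_B/(n + δ)_B) / (s_E/(n + δ)_E) ]^1.6667.
s_B/(n + δ)_B = 0.16/0.121 = 1.3223; s_E/(n + δ)_E = 0.24/0.121 = 1.9835.
Ratio = (1.3223/1.9835)^1.6667 = 0.6666^1.6667 ≈ 0.5087

k*_B / k*_E ≈ 0.51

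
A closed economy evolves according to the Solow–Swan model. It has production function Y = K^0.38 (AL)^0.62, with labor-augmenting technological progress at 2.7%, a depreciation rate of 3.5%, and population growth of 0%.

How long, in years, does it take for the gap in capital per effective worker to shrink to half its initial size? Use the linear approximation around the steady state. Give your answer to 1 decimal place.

about 18.0 years

Near the steady state the convergence rate is λ = (1 − α)(n + g + δ).
λ = (1 − 0.38) × 0.062 = 0.62 × 0.062 = 0.03844
Half-life = ln 2 / λ = 0.6931 / 0.03844 ≈ 18.03 years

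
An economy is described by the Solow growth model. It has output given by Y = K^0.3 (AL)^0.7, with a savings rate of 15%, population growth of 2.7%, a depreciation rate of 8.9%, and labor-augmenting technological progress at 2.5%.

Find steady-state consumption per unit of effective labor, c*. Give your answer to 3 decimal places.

c* ≈ 0.873

At the steady state, Δk = 0, so s·k^α = (n + g + δ)·k.
Dividing both sides by k: k^(1−α) = s / (n + g + δ).
k^0.7 = 0.15 / (0.027 + 0.025 + 0.089) = 0.15 / 0.141 = 1.0638
k* = 1.0638^(1/0.7) ≈ 1.0924
y* = (k*)^α = 1.0924^0.3 ≈ 1.0269
c* = (1 − s)·y* = (1 − 0.15) × 1.0269 ≈ 0.8729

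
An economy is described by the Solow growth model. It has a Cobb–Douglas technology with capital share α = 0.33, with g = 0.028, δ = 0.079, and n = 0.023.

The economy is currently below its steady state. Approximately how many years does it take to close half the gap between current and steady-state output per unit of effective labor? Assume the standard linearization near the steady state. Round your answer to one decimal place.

Near the steady state the convergence rate is λ = (1 − α)(n + g + δ).
λ = (1 − 0.33) × 0.130 = 0.67 × 0.130 = 0.0871
Half-life = ln 2 / λ = 0.6931 / 0.0871 ≈ 7.96 years

t_½ ≈ 8.0 years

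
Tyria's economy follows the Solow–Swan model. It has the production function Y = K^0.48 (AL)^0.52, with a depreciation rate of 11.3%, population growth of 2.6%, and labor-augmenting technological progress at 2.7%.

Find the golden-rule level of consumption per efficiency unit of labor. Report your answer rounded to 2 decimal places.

At the golden rule, f'(k) = n + g + δ, so α·k^(α−1) = n + g + δ and k_gold = (α/(n + g + δ))^(1/(1−α)).
k_gold = (0.48/0.166)^(1/0.52) = 2.8916^1.9231 ≈ 7.7057
c_gold = f(k_gold) − (n + g + δ)·k_gold = 2.6648 − 0.166×7.7057 ≈ 1.3857

c_gold ≈ 1.39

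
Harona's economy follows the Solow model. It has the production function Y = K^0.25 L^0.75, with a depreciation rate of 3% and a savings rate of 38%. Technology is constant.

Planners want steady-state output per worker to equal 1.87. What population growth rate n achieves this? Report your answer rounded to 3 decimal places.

In steady state, investment equals break-even investment: s·k^α = (n + δ)·k.
Since y* = [s/(n + δ)]^(α/(1−α)), we have s/(n + δ) = (y*)^((1−α)/α) = 1.87^3 = 6.5392.
Therefore n + δ = s / 6.5392 = 0.38 / 6.5392 = 0.0581, so n = 0.0581 − 0.030 = 0.0281.

n ≈ 0.028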